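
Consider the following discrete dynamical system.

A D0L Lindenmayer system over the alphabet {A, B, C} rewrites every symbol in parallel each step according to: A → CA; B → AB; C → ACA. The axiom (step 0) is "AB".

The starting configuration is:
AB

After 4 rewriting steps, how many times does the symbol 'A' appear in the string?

0) AB
1) CAAB
2) ACACACAAB
3) CAACACAACACAACACACAAB
4) ACACACAACACAACACACAACACAACACACAACACAACACAACACACAAB

29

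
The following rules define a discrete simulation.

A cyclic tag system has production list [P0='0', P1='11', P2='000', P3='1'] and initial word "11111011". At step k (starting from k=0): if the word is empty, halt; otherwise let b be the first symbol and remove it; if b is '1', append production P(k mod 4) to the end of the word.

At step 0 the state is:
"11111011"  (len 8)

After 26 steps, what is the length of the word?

step 0: "11111011"  (len 8)
step 1: "11110110"  (len 8)
step 2: "111011011"  (len 9)
step 3: "11011011000"  (len 11)
step 4: "10110110001"  (len 11)
step 5: "01101100010"  (len 11)
step 6: "1101100010"  (len 10)
step 7: "101100010000"  (len 12)
step 8: "011000100001"  (len 12)
step 9: "11000100001"  (len 11)
step 10: "100010000111"  (len 12)
step 11: "00010000111000"  (len 14)
step 12: "0010000111000"  (len 13)
step 13: "010000111000"  (len 12)
step 14: "10000111000"  (len 11)
step 15: "0000111000000"  (len 13)
step 16: "000111000000"  (len 12)
step 17: "00111000000"  (len 11)
step 18: "0111000000"  (len 10)
step 19: "111000000"  (len 9)
step 20: "110000001"  (len 9)
step 21: "100000010"  (len 9)
step 22: "0000001011"  (len 10)
step 23: "000001011"  (len 9)
step 24: "00001011"  (len 8)
step 25: "0001011"  (len 7)
step 26: "001011"  (len 6)

6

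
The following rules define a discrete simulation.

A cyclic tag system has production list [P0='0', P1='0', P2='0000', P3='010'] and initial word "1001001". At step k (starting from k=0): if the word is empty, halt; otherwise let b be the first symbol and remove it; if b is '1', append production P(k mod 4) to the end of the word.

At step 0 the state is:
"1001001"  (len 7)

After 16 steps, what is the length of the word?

0) "1001001"  (len 7)
1) "0010010"  (len 7)
2) "010010"  (len 6)
3) "10010"  (len 5)
4) "0010010"  (len 7)
5) "010010"  (len 6)
6) "10010"  (len 5)
7) "00100000"  (len 8)
8) "0100000"  (len 7)
9) "100000"  (len 6)
10) "000000"  (len 6)
11) "00000"  (len 5)
12) "0000"  (len 4)
13) "000"  (len 3)
14) "00"  (len 2)
15) "0"  (len 1)
16) (halted — word empty)

0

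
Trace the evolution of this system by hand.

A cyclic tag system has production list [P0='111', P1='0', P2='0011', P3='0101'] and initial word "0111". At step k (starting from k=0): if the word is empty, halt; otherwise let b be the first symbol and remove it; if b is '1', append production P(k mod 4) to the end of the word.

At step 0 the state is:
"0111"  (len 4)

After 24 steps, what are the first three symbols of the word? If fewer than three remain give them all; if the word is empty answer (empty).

111

[0] "0111"  (len 4)
[1] "111"  (len 3)
[2] "110"  (len 3)
[3] "100011"  (len 6)
[4] "000110101"  (len 9)
[5] "00110101"  (len 8)
[6] "0110101"  (len 7)
[7] "110101"  (len 6)
[8] "101010101"  (len 9)
[9] "01010101111"  (len 11)
[10] "1010101111"  (len 10)
[11] "0101011110011"  (len 13)
[12] "101011110011"  (len 12)
[13] "01011110011111"  (len 14)
[14] "1011110011111"  (len 13)
[15] "0111100111110011"  (len 16)
[16] "111100111110011"  (len 15)
[17] "11100111110011111"  (len 17)
[18] "11001111100111110"  (len 17)
[19] "10011111001111100011"  (len 20)
[20] "00111110011111000110101"  (len 23)
[21] "0111110011111000110101"  (len 22)
[22] "111110011111000110101"  (len 21)
[23] "111100111110001101010011"  (len 24)
[24] "111001111100011010100110101"  (len 27)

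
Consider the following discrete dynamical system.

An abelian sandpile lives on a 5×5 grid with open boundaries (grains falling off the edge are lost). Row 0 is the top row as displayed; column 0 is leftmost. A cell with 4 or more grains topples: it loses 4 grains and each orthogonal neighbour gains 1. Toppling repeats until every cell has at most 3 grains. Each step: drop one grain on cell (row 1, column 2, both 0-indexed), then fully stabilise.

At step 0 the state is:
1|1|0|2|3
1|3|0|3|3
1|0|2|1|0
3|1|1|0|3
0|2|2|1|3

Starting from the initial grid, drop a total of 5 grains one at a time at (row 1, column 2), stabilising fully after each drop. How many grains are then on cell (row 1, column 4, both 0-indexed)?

1

[0] 1|1|0|2|3
1|3|0|3|3
1|0|2|1|0
3|1|1|0|3
0|2|2|1|3
[1] 1|1|0|2|3
1|3|1|3|3
1|0|2|1|0
3|1|1|0|3
0|2|2|1|3
[2] 1|1|0|2|3
1|3|2|3|3
1|0|2|1|0
3|1|1|0|3
0|2|2|1|3
[3] 1|1|0|2|3
1|3|3|3|3
1|0|2|1|0
3|1|1|0|3
0|2|2|1|3
[4] 1|2|2|0|1
2|0|2|2|1
1|1|3|2|1
3|1|1|0|3
0|2|2|1|3
[5] 1|2|2|0|1
2|0|3|2|1
1|1|3|2|1
3|1|1|0|3
0|2|2|1|3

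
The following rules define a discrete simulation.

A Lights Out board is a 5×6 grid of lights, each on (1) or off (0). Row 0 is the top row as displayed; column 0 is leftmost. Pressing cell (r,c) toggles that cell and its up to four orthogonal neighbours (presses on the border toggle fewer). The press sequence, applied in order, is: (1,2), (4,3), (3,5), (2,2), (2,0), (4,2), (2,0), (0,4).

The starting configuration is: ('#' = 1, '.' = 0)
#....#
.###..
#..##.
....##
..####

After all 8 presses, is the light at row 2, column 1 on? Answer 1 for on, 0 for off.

1

[0] #....#
.###..
#..##.
....##
..####
[1] #.#..#
......
#.###.
....##
..####
[2] #.#..#
......
#.###.
...###
.....#
[3] #.#..#
......
#.####
...#..
......
[4] #.#..#
..#...
##..##
..##..
......
[5] #.#..#
#.#...
....##
#.##..
......
[6] #.#..#
#.#...
....##
#..#..
.###..
[7] #.#..#
..#...
##..##
...#..
.###..
[8] #.###.
..#.#.
##..##
...#..
.###..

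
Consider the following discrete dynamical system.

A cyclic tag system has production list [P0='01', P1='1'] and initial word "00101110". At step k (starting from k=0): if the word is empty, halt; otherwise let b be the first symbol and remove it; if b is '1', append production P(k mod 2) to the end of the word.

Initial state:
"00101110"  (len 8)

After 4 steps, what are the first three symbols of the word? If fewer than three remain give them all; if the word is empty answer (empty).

111

t=0: "00101110"  (len 8)
t=1: "0101110"  (len 7)
t=2: "101110"  (len 6)
t=3: "0111001"  (len 7)
t=4: "111001"  (len 6)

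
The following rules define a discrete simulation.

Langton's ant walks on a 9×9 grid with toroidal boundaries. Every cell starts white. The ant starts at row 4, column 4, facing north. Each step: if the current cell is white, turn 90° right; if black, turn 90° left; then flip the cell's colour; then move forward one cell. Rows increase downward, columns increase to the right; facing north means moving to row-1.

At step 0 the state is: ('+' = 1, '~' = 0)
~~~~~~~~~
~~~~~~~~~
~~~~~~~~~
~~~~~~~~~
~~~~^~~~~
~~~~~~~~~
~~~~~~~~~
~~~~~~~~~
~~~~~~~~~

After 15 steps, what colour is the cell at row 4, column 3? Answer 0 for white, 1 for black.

1

step 0: ~~~~~~~~~
~~~~~~~~~
~~~~~~~~~
~~~~~~~~~
~~~~^~~~~
~~~~~~~~~
~~~~~~~~~
~~~~~~~~~
~~~~~~~~~
step 1: ~~~~~~~~~
~~~~~~~~~
~~~~~~~~~
~~~~~~~~~
~~~~+>~~~
~~~~~~~~~
~~~~~~~~~
~~~~~~~~~
~~~~~~~~~
step 2: ~~~~~~~~~
~~~~~~~~~
~~~~~~~~~
~~~~~~~~~
~~~~++~~~
~~~~~v~~~
~~~~~~~~~
~~~~~~~~~
~~~~~~~~~
step 3: ~~~~~~~~~
~~~~~~~~~
~~~~~~~~~
~~~~~~~~~
~~~~++~~~
~~~~<+~~~
~~~~~~~~~
~~~~~~~~~
~~~~~~~~~
step 4: ~~~~~~~~~
~~~~~~~~~
~~~~~~~~~
~~~~~~~~~
~~~~^+~~~
~~~~++~~~
~~~~~~~~~
~~~~~~~~~
~~~~~~~~~
step 5: ~~~~~~~~~
~~~~~~~~~
~~~~~~~~~
~~~~~~~~~
~~~<~+~~~
~~~~++~~~
~~~~~~~~~
~~~~~~~~~
~~~~~~~~~
step 6: ~~~~~~~~~
~~~~~~~~~
~~~~~~~~~
~~~^~~~~~
~~~+~+~~~
~~~~++~~~
~~~~~~~~~
~~~~~~~~~
~~~~~~~~~
step 7: ~~~~~~~~~
~~~~~~~~~
~~~~~~~~~
~~~+>~~~~
~~~+~+~~~
~~~~++~~~
~~~~~~~~~
~~~~~~~~~
~~~~~~~~~
step 8: ~~~~~~~~~
~~~~~~~~~
~~~~~~~~~
~~~++~~~~
~~~+v+~~~
~~~~++~~~
~~~~~~~~~
~~~~~~~~~
~~~~~~~~~
step 9: ~~~~~~~~~
~~~~~~~~~
~~~~~~~~~
~~~++~~~~
~~~<++~~~
~~~~++~~~
~~~~~~~~~
~~~~~~~~~
~~~~~~~~~
step 10: ~~~~~~~~~
~~~~~~~~~
~~~~~~~~~
~~~++~~~~
~~~~++~~~
~~~v++~~~
~~~~~~~~~
~~~~~~~~~
~~~~~~~~~
step 11: ~~~~~~~~~
~~~~~~~~~
~~~~~~~~~
~~~++~~~~
~~~~++~~~
~~<+++~~~
~~~~~~~~~
~~~~~~~~~
~~~~~~~~~
step 12: ~~~~~~~~~
~~~~~~~~~
~~~~~~~~~
~~~++~~~~
~~^~++~~~
~~++++~~~
~~~~~~~~~
~~~~~~~~~
~~~~~~~~~
step 13: ~~~~~~~~~
~~~~~~~~~
~~~~~~~~~
~~~++~~~~
~~+>++~~~
~~++++~~~
~~~~~~~~~
~~~~~~~~~
~~~~~~~~~
step 14: ~~~~~~~~~
~~~~~~~~~
~~~~~~~~~
~~~++~~~~
~~++++~~~
~~+v++~~~
~~~~~~~~~
~~~~~~~~~
~~~~~~~~~
step 15: ~~~~~~~~~
~~~~~~~~~
~~~~~~~~~
~~~++~~~~
~~++++~~~
~~+~>+~~~
~~~~~~~~~
~~~~~~~~~
~~~~~~~~~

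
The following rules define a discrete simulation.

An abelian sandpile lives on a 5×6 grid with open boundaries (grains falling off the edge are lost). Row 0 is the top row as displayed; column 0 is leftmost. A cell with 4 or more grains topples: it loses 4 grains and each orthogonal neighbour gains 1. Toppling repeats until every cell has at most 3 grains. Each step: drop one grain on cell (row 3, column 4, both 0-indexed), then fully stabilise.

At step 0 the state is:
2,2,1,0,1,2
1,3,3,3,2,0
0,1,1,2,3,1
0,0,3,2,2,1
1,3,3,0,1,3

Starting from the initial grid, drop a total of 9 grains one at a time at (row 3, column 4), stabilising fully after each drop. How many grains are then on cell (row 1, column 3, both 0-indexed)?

3

gen 0: 2,2,1,0,1,2
1,3,3,3,2,0
0,1,1,2,3,1
0,0,3,2,2,1
1,3,3,0,1,3
gen 1: 2,2,1,0,1,2
1,3,3,3,2,0
0,1,1,2,3,1
0,0,3,2,3,1
1,3,3,0,1,3
gen 2: 2,2,1,0,1,2
1,3,3,3,3,0
0,1,1,3,0,2
0,0,3,3,1,2
1,3,3,0,2,3
gen 3: 2,2,1,0,1,2
1,3,3,3,3,0
0,1,1,3,0,2
0,0,3,3,2,2
1,3,3,0,2,3
gen 4: 2,2,1,0,1,2
1,3,3,3,3,0
0,1,1,3,0,2
0,0,3,3,3,2
1,3,3,0,2,3
gen 5: 2,3,2,1,2,2
2,0,2,2,0,1
0,3,0,2,3,2
0,2,2,2,1,3
2,0,1,2,3,3
gen 6: 2,3,2,1,2,2
2,0,2,2,0,1
0,3,0,2,3,2
0,2,2,2,2,3
2,0,1,2,3,3
gen 7: 2,3,2,1,2,2
2,0,2,2,0,1
0,3,0,2,3,2
0,2,2,2,3,3
2,0,1,2,3,3
gen 8: 2,3,2,1,2,2
2,0,2,2,1,2
0,3,0,3,1,0
0,2,2,3,3,2
2,0,1,3,1,1
gen 9: 2,3,2,1,2,2
2,0,2,3,1,2
0,3,1,0,3,0
0,2,3,2,1,3
2,0,2,0,3,1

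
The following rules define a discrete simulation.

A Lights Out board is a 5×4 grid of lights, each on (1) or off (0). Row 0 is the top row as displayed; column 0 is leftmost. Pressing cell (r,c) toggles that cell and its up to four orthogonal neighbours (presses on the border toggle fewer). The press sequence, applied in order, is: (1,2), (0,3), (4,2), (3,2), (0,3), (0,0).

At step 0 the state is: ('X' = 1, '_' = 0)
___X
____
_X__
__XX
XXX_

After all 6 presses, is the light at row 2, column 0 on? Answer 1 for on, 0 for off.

0

k=0  ___X
____
_X__
__XX
XXX_
k=1  __XX
_XXX
_XX_
__XX
XXX_
k=2  ____
_XX_
_XX_
__XX
XXX_
k=3  ____
_XX_
_XX_
___X
X__X
k=4  ____
_XX_
_X__
_XX_
X_XX
k=5  __XX
_XXX
_X__
_XX_
X_XX
k=6  XXXX
XXXX
_X__
_XX_
X_XX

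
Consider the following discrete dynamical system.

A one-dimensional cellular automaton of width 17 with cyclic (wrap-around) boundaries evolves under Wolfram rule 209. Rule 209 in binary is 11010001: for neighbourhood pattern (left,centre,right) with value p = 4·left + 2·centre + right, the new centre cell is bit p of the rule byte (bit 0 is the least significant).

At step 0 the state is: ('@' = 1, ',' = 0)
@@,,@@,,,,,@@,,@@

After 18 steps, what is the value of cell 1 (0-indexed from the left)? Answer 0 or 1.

1

k=0  @@,,@@,,,,,@@,,@@
k=1  @@@,,@@@@@,,@@,,@
k=2  @@@@,,@@@@@,,@@,,
k=3  ,@@@@,,@@@@@,,@@,
k=4  ,,@@@@,,@@@@@,,@@
k=5  @,,@@@@,,@@@@@,,@
k=6  @@,,@@@@,,@@@@@,,
k=7  ,@@,,@@@@,,@@@@@,
k=8  ,,@@,,@@@@,,@@@@@
k=9  @,,@@,,@@@@,,@@@@
k=10  @@,,@@,,@@@@,,@@@
k=11  @@@,,@@,,@@@@,,@@
k=12  @@@@,,@@,,@@@@,,@
k=13  @@@@@,,@@,,@@@@,,
k=14  ,@@@@@,,@@,,@@@@,
k=15  ,,@@@@@,,@@,,@@@@
k=16  @,,@@@@@,,@@,,@@@
k=17  @@,,@@@@@,,@@,,@@
k=18  @@@,,@@@@@,,@@,,@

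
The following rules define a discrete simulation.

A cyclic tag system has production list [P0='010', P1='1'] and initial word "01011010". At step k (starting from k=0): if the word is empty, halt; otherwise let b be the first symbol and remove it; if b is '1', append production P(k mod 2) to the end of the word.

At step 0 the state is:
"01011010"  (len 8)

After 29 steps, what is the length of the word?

step 0: "01011010"  (len 8)
step 1: "1011010"  (len 7)
step 2: "0110101"  (len 7)
step 3: "110101"  (len 6)
step 4: "101011"  (len 6)
step 5: "01011010"  (len 8)
step 6: "1011010"  (len 7)
step 7: "011010010"  (len 9)
step 8: "11010010"  (len 8)
step 9: "1010010010"  (len 10)
step 10: "0100100101"  (len 10)
step 11: "100100101"  (len 9)
step 12: "001001011"  (len 9)
step 13: "01001011"  (len 8)
step 14: "1001011"  (len 7)
step 15: "001011010"  (len 9)
step 16: "01011010"  (len 8)
step 17: "1011010"  (len 7)
step 18: "0110101"  (len 7)
step 19: "110101"  (len 6)
step 20: "101011"  (len 6)
step 21: "01011010"  (len 8)
step 22: "1011010"  (len 7)
step 23: "011010010"  (len 9)
step 24: "11010010"  (len 8)
step 25: "1010010010"  (len 10)
step 26: "0100100101"  (len 10)
step 27: "100100101"  (len 9)
step 28: "001001011"  (len 9)
step 29: "01001011"  (len 8)

8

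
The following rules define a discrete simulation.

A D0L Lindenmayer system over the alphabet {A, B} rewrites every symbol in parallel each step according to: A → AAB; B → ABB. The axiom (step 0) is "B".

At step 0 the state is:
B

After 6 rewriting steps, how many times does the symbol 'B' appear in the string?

step 0: B
step 1: ABB
step 2: AABABBABB
step 3: AABAABABBAABABBABBAABABBABB
step 4: AABAABABBAABAABABBAABABBABBAABAABABBAABABBABBAABABBABBAABAABABBAABABBABBAABABBABB
step 5: AABAABABBAABAABABBAABABBABBAABAABABBAABAABABBAABABBABBAABA…BABBAABAABABBAABABBABBAABABBABBAABAABABBAABABBABBAABABBABB  (len 243)
step 6: AABAABABBAABAABABBAABABBABBAABAABABBAABAABABBAABABBABBAABA…BABBAABAABABBAABABBABBAABABBABBAABAABABBAABABBABBAABABBABB  (len 729)

365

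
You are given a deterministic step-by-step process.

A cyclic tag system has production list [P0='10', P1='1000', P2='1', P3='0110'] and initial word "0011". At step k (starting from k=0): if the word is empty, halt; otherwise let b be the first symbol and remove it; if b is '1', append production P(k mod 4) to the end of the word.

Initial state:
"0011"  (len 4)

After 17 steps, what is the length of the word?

14

[0] "0011"  (len 4)
[1] "011"  (len 3)
[2] "11"  (len 2)
[3] "11"  (len 2)
[4] "10110"  (len 5)
[5] "011010"  (len 6)
[6] "11010"  (len 5)
[7] "10101"  (len 5)
[8] "01010110"  (len 8)
[9] "1010110"  (len 7)
[10] "0101101000"  (len 10)
[11] "101101000"  (len 9)
[12] "011010000110"  (len 12)
[13] "11010000110"  (len 11)
[14] "10100001101000"  (len 14)
[15] "01000011010001"  (len 14)
[16] "1000011010001"  (len 13)
[17] "00001101000110"  (len 14)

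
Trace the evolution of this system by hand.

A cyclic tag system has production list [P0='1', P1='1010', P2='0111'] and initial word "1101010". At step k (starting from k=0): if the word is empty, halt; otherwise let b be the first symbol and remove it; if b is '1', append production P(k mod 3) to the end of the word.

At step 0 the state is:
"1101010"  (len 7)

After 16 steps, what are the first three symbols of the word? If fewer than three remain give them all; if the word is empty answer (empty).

110

0) "1101010"  (len 7)
1) "1010101"  (len 7)
2) "0101011010"  (len 10)
3) "101011010"  (len 9)
4) "010110101"  (len 9)
5) "10110101"  (len 8)
6) "01101010111"  (len 11)
7) "1101010111"  (len 10)
8) "1010101111010"  (len 13)
9) "0101011110100111"  (len 16)
10) "101011110100111"  (len 15)
11) "010111101001111010"  (len 18)
12) "10111101001111010"  (len 17)
13) "01111010011110101"  (len 17)
14) "1111010011110101"  (len 16)
15) "1110100111101010111"  (len 19)
16) "1101001111010101111"  (len 19)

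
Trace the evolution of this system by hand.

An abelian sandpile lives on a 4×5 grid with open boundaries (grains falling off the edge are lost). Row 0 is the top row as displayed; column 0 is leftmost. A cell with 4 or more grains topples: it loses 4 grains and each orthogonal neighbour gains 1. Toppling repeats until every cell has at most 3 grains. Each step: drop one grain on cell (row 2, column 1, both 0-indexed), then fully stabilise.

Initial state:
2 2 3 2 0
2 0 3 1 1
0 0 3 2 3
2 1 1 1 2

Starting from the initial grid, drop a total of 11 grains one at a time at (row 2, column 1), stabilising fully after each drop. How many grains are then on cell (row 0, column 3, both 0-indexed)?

step 0: 2 2 3 2 0
2 0 3 1 1
0 0 3 2 3
2 1 1 1 2
step 1: 2 2 3 2 0
2 0 3 1 1
0 1 3 2 3
2 1 1 1 2
step 2: 2 2 3 2 0
2 0 3 1 1
0 2 3 2 3
2 1 1 1 2
step 3: 2 2 3 2 0
2 0 3 1 1
0 3 3 2 3
2 1 1 1 2
step 4: 2 3 0 3 0
2 2 1 2 1
1 1 1 3 3
2 2 2 1 2
step 5: 2 3 0 3 0
2 2 1 2 1
1 2 1 3 3
2 2 2 1 2
step 6: 2 3 0 3 0
2 2 1 2 1
1 3 1 3 3
2 2 2 1 2
step 7: 2 3 0 3 0
2 3 1 2 1
2 0 2 3 3
2 3 2 1 2
step 8: 2 3 0 3 0
2 3 1 2 1
2 1 2 3 3
2 3 2 1 2
step 9: 2 3 0 3 0
2 3 1 2 1
2 2 2 3 3
2 3 2 1 2
step 10: 2 3 0 3 0
2 3 1 2 1
2 3 2 3 3
2 3 2 1 2
step 11: 3 0 1 3 0
3 1 2 2 1
3 2 3 3 3
3 0 3 1 2

3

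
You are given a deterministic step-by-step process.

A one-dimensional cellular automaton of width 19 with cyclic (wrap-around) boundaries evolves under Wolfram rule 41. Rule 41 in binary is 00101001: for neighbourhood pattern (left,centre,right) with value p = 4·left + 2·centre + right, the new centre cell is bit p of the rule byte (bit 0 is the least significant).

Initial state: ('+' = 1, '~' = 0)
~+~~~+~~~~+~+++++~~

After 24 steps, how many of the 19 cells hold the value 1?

k=0  ~+~~~+~~~~+~+++++~~
k=1  ~~~+~~~++~~++~~~~~+
k=2  ~+~~~+~+~~~+~~+++~~
k=3  ~~~+~~+~~+~~~~+~~~+
k=4  ~+~~~~~~~~~++~~~+~~
k=5  ~~~+++++++~+~~+~~~+
k=6  ~+~+~~~~~~+~~~~~+~~
k=7  ~~+~~++++~~~+++~~~+
k=8  ~~~~~+~~~~+~+~~~+~~
k=9  ++++~~~++~~+~~+~~~+
k=10  ~~~~~+~+~~~~~~~~+~+
k=11  ~+++~~+~~++++++~~+~
k=12  ~+~~~~~~~+~~~~~~~~~
k=13  ~~~+++++~~~++++++++
k=14  ~+~+~~~~~+~+~~~~~~~
k=15  ~~+~~+++~~+~~++++++
k=16  ~~~~~+~~~~~~~+~~~~~
k=17  ++++~~~+++++~~~++++
k=18  ~~~~~+~+~~~~~+~+~~~
k=19  ++++~~+~~+++~~+~~++
k=20  ~~~~~~~~~+~~~~~~~+~
k=21  ++++++++~~~+++++~~~
k=22  +~~~~~~~~+~+~~~~~+~
k=23  ~~++++++~~+~~+++~~+
k=24  ~~+~~~~~~~~~~+~~~~~

2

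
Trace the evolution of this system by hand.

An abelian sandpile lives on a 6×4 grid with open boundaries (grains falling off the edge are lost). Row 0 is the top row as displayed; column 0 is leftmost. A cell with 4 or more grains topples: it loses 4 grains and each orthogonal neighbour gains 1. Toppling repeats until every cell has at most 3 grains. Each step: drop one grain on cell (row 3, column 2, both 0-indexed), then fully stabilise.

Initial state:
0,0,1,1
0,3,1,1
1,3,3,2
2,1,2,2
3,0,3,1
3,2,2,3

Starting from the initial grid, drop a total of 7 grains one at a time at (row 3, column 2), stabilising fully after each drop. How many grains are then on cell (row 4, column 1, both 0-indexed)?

k=0  0,0,1,1
0,3,1,1
1,3,3,2
2,1,2,2
3,0,3,1
3,2,2,3
k=1  0,0,1,1
0,3,1,1
1,3,3,2
2,1,3,2
3,0,3,1
3,2,2,3
k=2  0,1,1,1
1,0,3,1
2,1,1,3
2,3,2,3
3,1,0,2
3,2,3,3
k=3  0,1,1,1
1,0,3,1
2,1,1,3
2,3,3,3
3,1,0,2
3,2,3,3
k=4  0,1,1,1
1,0,3,2
2,2,3,0
3,0,2,1
3,2,1,3
3,2,3,3
k=5  0,1,1,1
1,0,3,2
2,2,3,0
3,0,3,1
3,2,1,3
3,2,3,3
k=6  0,1,2,1
1,1,0,3
2,3,1,1
3,1,1,2
3,2,2,3
3,2,3,3
k=7  0,1,2,1
1,1,0,3
2,3,1,1
3,1,2,2
3,2,2,3
3,2,3,3

2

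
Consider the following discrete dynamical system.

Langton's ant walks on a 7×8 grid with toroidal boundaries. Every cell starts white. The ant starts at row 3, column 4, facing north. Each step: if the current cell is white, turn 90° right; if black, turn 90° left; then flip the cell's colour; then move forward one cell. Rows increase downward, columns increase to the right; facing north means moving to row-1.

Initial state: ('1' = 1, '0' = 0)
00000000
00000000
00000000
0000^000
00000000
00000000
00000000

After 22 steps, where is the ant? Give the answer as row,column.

t=0: 00000000
00000000
00000000
0000^000
00000000
00000000
00000000
t=1: 00000000
00000000
00000000
00001>00
00000000
00000000
00000000
t=2: 00000000
00000000
00000000
00001100
00000v00
00000000
00000000
t=3: 00000000
00000000
00000000
00001100
0000<100
00000000
00000000
t=4: 00000000
00000000
00000000
0000^100
00001100
00000000
00000000
t=5: 00000000
00000000
00000000
000<0100
00001100
00000000
00000000
t=6: 00000000
00000000
000^0000
00010100
00001100
00000000
00000000
t=7: 00000000
00000000
0001>000
00010100
00001100
00000000
00000000
t=8: 00000000
00000000
00011000
0001v100
00001100
00000000
00000000
t=9: 00000000
00000000
00011000
000<1100
00001100
00000000
00000000
t=10: 00000000
00000000
00011000
00001100
000v1100
00000000
00000000
t=11: 00000000
00000000
00011000
00001100
00<11100
00000000
00000000
t=12: 00000000
00000000
00011000
00^01100
00111100
00000000
00000000
t=13: 00000000
00000000
00011000
001>1100
00111100
00000000
00000000
t=14: 00000000
00000000
00011000
00111100
001v1100
00000000
00000000
t=15: 00000000
00000000
00011000
00111100
0010>100
00000000
00000000
t=16: 00000000
00000000
00011000
0011^100
00100100
00000000
00000000
t=17: 00000000
00000000
00011000
001<0100
00100100
00000000
00000000
t=18: 00000000
00000000
00011000
00100100
001v0100
00000000
00000000
t=19: 00000000
00000000
00011000
00100100
00<10100
00000000
00000000
t=20: 00000000
00000000
00011000
00100100
00010100
00v00000
00000000
t=21: 00000000
00000000
00011000
00100100
00010100
0<100000
00000000
t=22: 00000000
00000000
00011000
00100100
0^010100
01100000
00000000

4,1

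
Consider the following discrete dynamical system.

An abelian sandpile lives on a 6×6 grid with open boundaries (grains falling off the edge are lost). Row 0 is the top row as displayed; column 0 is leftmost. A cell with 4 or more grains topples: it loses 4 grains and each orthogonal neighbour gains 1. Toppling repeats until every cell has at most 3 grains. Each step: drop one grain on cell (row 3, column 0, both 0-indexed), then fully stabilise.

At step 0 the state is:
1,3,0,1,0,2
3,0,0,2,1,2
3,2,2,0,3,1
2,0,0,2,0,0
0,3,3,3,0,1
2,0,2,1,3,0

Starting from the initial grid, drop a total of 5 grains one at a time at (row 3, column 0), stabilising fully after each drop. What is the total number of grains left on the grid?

49

0) 1,3,0,1,0,2
3,0,0,2,1,2
3,2,2,0,3,1
2,0,0,2,0,0
0,3,3,3,0,1
2,0,2,1,3,0
1) 1,3,0,1,0,2
3,0,0,2,1,2
3,2,2,0,3,1
3,0,0,2,0,0
0,3,3,3,0,1
2,0,2,1,3,0
2) 2,3,0,1,0,2
0,1,0,2,1,2
1,3,2,0,3,1
1,1,0,2,0,0
1,3,3,3,0,1
2,0,2,1,3,0
3) 2,3,0,1,0,2
0,1,0,2,1,2
1,3,2,0,3,1
2,1,0,2,0,0
1,3,3,3,0,1
2,0,2,1,3,0
4) 2,3,0,1,0,2
0,1,0,2,1,2
1,3,2,0,3,1
3,1,0,2,0,0
1,3,3,3,0,1
2,0,2,1,3,0
5) 2,3,0,1,0,2
0,1,0,2,1,2
2,3,2,0,3,1
0,2,0,2,0,0
2,3,3,3,0,1
2,0,2,1,3,0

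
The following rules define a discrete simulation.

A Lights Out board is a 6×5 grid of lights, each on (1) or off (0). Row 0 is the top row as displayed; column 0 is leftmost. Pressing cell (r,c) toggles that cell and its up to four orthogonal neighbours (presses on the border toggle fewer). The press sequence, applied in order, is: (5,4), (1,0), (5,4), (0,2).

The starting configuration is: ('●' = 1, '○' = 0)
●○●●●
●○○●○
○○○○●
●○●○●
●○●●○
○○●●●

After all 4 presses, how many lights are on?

16

[0] ●○●●●
●○○●○
○○○○●
●○●○●
●○●●○
○○●●●
[1] ●○●●●
●○○●○
○○○○●
●○●○●
●○●●●
○○●○○
[2] ○○●●●
○●○●○
●○○○●
●○●○●
●○●●●
○○●○○
[3] ○○●●●
○●○●○
●○○○●
●○●○●
●○●●○
○○●●●
[4] ○●○○●
○●●●○
●○○○●
●○●○●
●○●●○
○○●●●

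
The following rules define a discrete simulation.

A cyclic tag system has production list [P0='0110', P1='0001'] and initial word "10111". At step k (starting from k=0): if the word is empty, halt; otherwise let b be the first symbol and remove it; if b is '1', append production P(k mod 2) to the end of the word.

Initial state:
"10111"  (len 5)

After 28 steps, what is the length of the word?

29

k=0  "10111"  (len 5)
k=1  "01110110"  (len 8)
k=2  "1110110"  (len 7)
k=3  "1101100110"  (len 10)
k=4  "1011001100001"  (len 13)
k=5  "0110011000010110"  (len 16)
k=6  "110011000010110"  (len 15)
k=7  "100110000101100110"  (len 18)
k=8  "001100001011001100001"  (len 21)
k=9  "01100001011001100001"  (len 20)
k=10  "1100001011001100001"  (len 19)
k=11  "1000010110011000010110"  (len 22)
k=12  "0000101100110000101100001"  (len 25)
k=13  "000101100110000101100001"  (len 24)
k=14  "00101100110000101100001"  (len 23)
k=15  "0101100110000101100001"  (len 22)
k=16  "101100110000101100001"  (len 21)
k=17  "011001100001011000010110"  (len 24)
k=18  "11001100001011000010110"  (len 23)
k=19  "10011000010110000101100110"  (len 26)
k=20  "00110000101100001011001100001"  (len 29)
k=21  "0110000101100001011001100001"  (len 28)
k=22  "110000101100001011001100001"  (len 27)
k=23  "100001011000010110011000010110"  (len 30)
k=24  "000010110000101100110000101100001"  (len 33)
k=25  "00010110000101100110000101100001"  (len 32)
k=26  "0010110000101100110000101100001"  (len 31)
k=27  "010110000101100110000101100001"  (len 30)
k=28  "10110000101100110000101100001"  (len 29)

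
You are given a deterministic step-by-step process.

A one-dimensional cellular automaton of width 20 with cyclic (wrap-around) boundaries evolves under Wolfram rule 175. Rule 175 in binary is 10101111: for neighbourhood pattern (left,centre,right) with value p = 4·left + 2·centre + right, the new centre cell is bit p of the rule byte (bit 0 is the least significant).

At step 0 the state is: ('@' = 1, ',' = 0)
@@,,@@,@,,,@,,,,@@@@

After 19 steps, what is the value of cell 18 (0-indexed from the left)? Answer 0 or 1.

t=0: @@,,@@,@,,,@,,,,@@@@
t=1: @,,@@,@@,@@@,@@@@@@@
t=2: ,,@@,@@,@@@,@@@@@@@@
t=3: ,@@,@@,@@@,@@@@@@@@,
t=4: @@,@@,@@@,@@@@@@@@,,
t=5: @,@@,@@@,@@@@@@@@,,@
t=6: ,@@,@@@,@@@@@@@@,,@@
t=7: @@,@@@,@@@@@@@@,,@@,
t=8: @,@@@,@@@@@@@@,,@@,@
t=9: ,@@@,@@@@@@@@,,@@,@@
t=10: @@@,@@@@@@@@,,@@,@@,
t=11: @@,@@@@@@@@,,@@,@@,@
t=12: @,@@@@@@@@,,@@,@@,@@
t=13: ,@@@@@@@@,,@@,@@,@@@
t=14: @@@@@@@@,,@@,@@,@@@,
t=15: @@@@@@@,,@@,@@,@@@,@
t=16: @@@@@@,,@@,@@,@@@,@@
t=17: @@@@@,,@@,@@,@@@,@@@
t=18: @@@@,,@@,@@,@@@,@@@@
t=19: @@@,,@@,@@,@@@,@@@@@

1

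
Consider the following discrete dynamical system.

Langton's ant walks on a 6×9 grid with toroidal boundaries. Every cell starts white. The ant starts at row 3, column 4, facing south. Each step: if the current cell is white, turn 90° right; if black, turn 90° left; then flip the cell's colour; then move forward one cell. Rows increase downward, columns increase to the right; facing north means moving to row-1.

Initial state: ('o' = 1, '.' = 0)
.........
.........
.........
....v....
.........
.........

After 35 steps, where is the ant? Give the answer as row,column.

gen 0: .........
.........
.........
....v....
.........
.........
gen 1: .........
.........
.........
...<o....
.........
.........
gen 2: .........
.........
...^.....
...oo....
.........
.........
gen 3: .........
.........
...o>....
...oo....
.........
.........
gen 4: .........
.........
...oo....
...ov....
.........
.........
gen 5: .........
.........
...oo....
...o.>...
.........
.........
gen 6: .........
.........
...oo....
...o.o...
.....v...
.........
gen 7: .........
.........
...oo....
...o.o...
....<o...
.........
gen 8: .........
.........
...oo....
...o^o...
....oo...
.........
gen 9: .........
.........
...oo....
...oo>...
....oo...
.........
gen 10: .........
.........
...oo^...
...oo....
....oo...
.........
gen 11: .........
.........
...ooo>..
...oo....
....oo...
.........
gen 12: .........
.........
...oooo..
...oo.v..
....oo...
.........
gen 13: .........
.........
...oooo..
...oo<o..
....oo...
.........
gen 14: .........
.........
...oo^o..
...oooo..
....oo...
.........
gen 15: .........
.........
...o<.o..
...oooo..
....oo...
.........
gen 16: .........
.........
...o..o..
...ovoo..
....oo...
.........
gen 17: .........
.........
...o..o..
...o.>o..
....oo...
.........
gen 18: .........
.........
...o.^o..
...o..o..
....oo...
.........
gen 19: .........
.........
...o.o>..
...o..o..
....oo...
.........
gen 20: .........
......^..
...o.o...
...o..o..
....oo...
.........
gen 21: .........
......o>.
...o.o...
...o..o..
....oo...
.........
gen 22: .........
......oo.
...o.o.v.
...o..o..
....oo...
.........
gen 23: .........
......oo.
...o.o<o.
...o..o..
....oo...
.........
gen 24: .........
......^o.
...o.ooo.
...o..o..
....oo...
.........
gen 25: .........
.....<.o.
...o.ooo.
...o..o..
....oo...
.........
gen 26: .....^...
.....o.o.
...o.ooo.
...o..o..
....oo...
.........
gen 27: .....o>..
.....o.o.
...o.ooo.
...o..o..
....oo...
.........
gen 28: .....oo..
.....ovo.
...o.ooo.
...o..o..
....oo...
.........
gen 29: .....oo..
.....<oo.
...o.ooo.
...o..o..
....oo...
.........
gen 30: .....oo..
......oo.
...o.voo.
...o..o..
....oo...
.........
gen 31: .....oo..
......oo.
...o..>o.
...o..o..
....oo...
.........
gen 32: .....oo..
......^o.
...o...o.
...o..o..
....oo...
.........
gen 33: .....oo..
.....<.o.
...o...o.
...o..o..
....oo...
.........
gen 34: .....^o..
.....o.o.
...o...o.
...o..o..
....oo...
.........
gen 35: ....<.o..
.....o.o.
...o...o.
...o..o..
....oo...
.........

0,4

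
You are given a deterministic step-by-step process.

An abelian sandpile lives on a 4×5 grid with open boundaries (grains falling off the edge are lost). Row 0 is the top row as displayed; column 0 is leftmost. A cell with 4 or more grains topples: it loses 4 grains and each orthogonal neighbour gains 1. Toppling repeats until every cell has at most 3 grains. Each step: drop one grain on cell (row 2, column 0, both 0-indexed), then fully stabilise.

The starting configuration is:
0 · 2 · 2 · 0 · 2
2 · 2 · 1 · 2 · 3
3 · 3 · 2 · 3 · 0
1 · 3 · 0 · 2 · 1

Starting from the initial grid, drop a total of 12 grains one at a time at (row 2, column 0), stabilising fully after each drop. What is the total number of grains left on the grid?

[0] 0 · 2 · 2 · 0 · 2
2 · 2 · 1 · 2 · 3
3 · 3 · 2 · 3 · 0
1 · 3 · 0 · 2 · 1
[1] 0 · 2 · 2 · 0 · 2
3 · 3 · 1 · 2 · 3
1 · 1 · 3 · 3 · 0
3 · 0 · 1 · 2 · 1
[2] 0 · 2 · 2 · 0 · 2
3 · 3 · 1 · 2 · 3
2 · 1 · 3 · 3 · 0
3 · 0 · 1 · 2 · 1
[3] 0 · 2 · 2 · 0 · 2
3 · 3 · 1 · 2 · 3
3 · 1 · 3 · 3 · 0
3 · 0 · 1 · 2 · 1
[4] 1 · 3 · 2 · 0 · 2
1 · 0 · 2 · 2 · 3
2 · 3 · 3 · 3 · 0
0 · 1 · 1 · 2 · 1
[5] 1 · 3 · 2 · 0 · 2
1 · 0 · 2 · 2 · 3
3 · 3 · 3 · 3 · 0
0 · 1 · 1 · 2 · 1
[6] 1 · 3 · 2 · 0 · 2
2 · 1 · 3 · 3 · 3
1 · 1 · 1 · 0 · 1
1 · 2 · 2 · 3 · 1
[7] 1 · 3 · 2 · 0 · 2
2 · 1 · 3 · 3 · 3
2 · 1 · 1 · 0 · 1
1 · 2 · 2 · 3 · 1
[8] 1 · 3 · 2 · 0 · 2
2 · 1 · 3 · 3 · 3
3 · 1 · 1 · 0 · 1
1 · 2 · 2 · 3 · 1
[9] 1 · 3 · 2 · 0 · 2
3 · 1 · 3 · 3 · 3
0 · 2 · 1 · 0 · 1
2 · 2 · 2 · 3 · 1
[10] 1 · 3 · 2 · 0 · 2
3 · 1 · 3 · 3 · 3
1 · 2 · 1 · 0 · 1
2 · 2 · 2 · 3 · 1
[11] 1 · 3 · 2 · 0 · 2
3 · 1 · 3 · 3 · 3
2 · 2 · 1 · 0 · 1
2 · 2 · 2 · 3 · 1
[12] 1 · 3 · 2 · 0 · 2
3 · 1 · 3 · 3 · 3
3 · 2 · 1 · 0 · 1
2 · 2 · 2 · 3 · 1

38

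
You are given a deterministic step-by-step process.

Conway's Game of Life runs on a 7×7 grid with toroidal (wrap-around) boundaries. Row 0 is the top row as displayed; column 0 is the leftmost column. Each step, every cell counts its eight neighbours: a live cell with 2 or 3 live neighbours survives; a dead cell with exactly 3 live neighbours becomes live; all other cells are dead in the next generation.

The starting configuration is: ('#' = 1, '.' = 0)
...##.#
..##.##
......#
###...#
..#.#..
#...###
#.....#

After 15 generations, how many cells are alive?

t=0: ...##.#
..##.##
......#
###...#
..#.#..
#...###
#.....#
t=1: ..###..
#.##..#
...#...
####.##
..#.#..
##.##..
...#...
t=2: .#..#..
.#.....
.....#.
##...##
.......
.#..#..
.#.....
t=3: ###....
.......
.#...#.
#....##
.#...##
.......
###....
t=4: #.#....
#.#....
#....#.
.#..#..
.....#.
..#...#
#.#....
t=5: #.##..#
#......
#.....#
....###
.....#.
.#....#
#.##..#
t=6: ..##...
.......
#......
#...#..
#...#..
.##..##
...#.#.
t=7: ..###..
.......
.......
##....#
#..##..
####.##
.#.#.##
t=8: ..####.
...#...
#......
##....#
...##..
.......
.......
t=9: ..###..
..##...
##....#
##....#
#......
.......
...##..
t=10: .......
#...#..
......#
.......
##....#
.......
..#.#..
t=11: ...#...
.......
.......
......#
#......
##.....
.......
t=12: .......
.......
.......
.......
##....#
##.....
.......
t=13: .......
.......
.......
#......
.#....#
.#....#
.......
t=14: .......
.......
.......
#......
.#....#
.......
.......
t=15: .......
.......
.......
#......
#......
.......
.......

2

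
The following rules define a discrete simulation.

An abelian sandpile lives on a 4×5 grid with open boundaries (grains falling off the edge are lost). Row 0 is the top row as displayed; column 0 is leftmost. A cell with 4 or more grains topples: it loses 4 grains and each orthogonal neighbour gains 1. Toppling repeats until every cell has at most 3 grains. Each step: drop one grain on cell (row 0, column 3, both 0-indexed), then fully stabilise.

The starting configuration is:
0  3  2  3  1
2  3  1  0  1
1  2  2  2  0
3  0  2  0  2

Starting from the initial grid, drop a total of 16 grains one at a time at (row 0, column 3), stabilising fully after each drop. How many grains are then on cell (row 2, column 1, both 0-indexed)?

3

t=0: 0  3  2  3  1
2  3  1  0  1
1  2  2  2  0
3  0  2  0  2
t=1: 0  3  3  0  2
2  3  1  1  1
1  2  2  2  0
3  0  2  0  2
t=2: 0  3  3  1  2
2  3  1  1  1
1  2  2  2  0
3  0  2  0  2
t=3: 0  3  3  2  2
2  3  1  1  1
1  2  2  2  0
3  0  2  0  2
t=4: 0  3  3  3  2
2  3  1  1  1
1  2  2  2  0
3  0  2  0  2
t=5: 1  1  1  1  3
3  0  3  2  1
1  3  2  2  0
3  0  2  0  2
t=6: 1  1  1  2  3
3  0  3  2  1
1  3  2  2  0
3  0  2  0  2
t=7: 1  1  1  3  3
3  0  3  2  1
1  3  2  2  0
3  0  2  0  2
t=8: 1  1  2  1  0
3  0  3  3  2
1  3  2  2  0
3  0  2  0  2
t=9: 1  1  2  2  0
3  0  3  3  2
1  3  2  2  0
3  0  2  0  2
t=10: 1  1  2  3  0
3  0  3  3  2
1  3  2  2  0
3  0  2  0  2
t=11: 1  2  0  2  1
3  1  1  1  3
1  3  3  3  0
3  0  2  0  2
t=12: 1  2  0  3  1
3  1  1  1  3
1  3  3  3  0
3  0  2  0  2
t=13: 1  2  1  0  2
3  1  1  2  3
1  3  3  3  0
3  0  2  0  2
t=14: 1  2  1  1  2
3  1  1  2  3
1  3  3  3  0
3  0  2  0  2
t=15: 1  2  1  2  2
3  1  1  2  3
1  3  3  3  0
3  0  2  0  2
t=16: 1  2  1  3  2
3  1  1  2  3
1  3  3  3  0
3  0  2  0  2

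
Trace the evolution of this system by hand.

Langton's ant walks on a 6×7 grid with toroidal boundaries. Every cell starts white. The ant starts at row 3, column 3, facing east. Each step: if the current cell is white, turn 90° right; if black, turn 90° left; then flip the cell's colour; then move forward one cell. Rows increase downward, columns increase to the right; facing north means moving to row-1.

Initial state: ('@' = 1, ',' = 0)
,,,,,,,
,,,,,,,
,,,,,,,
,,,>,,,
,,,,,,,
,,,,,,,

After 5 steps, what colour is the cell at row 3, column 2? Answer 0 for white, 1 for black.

gen 0: ,,,,,,,
,,,,,,,
,,,,,,,
,,,>,,,
,,,,,,,
,,,,,,,
gen 1: ,,,,,,,
,,,,,,,
,,,,,,,
,,,@,,,
,,,v,,,
,,,,,,,
gen 2: ,,,,,,,
,,,,,,,
,,,,,,,
,,,@,,,
,,<@,,,
,,,,,,,
gen 3: ,,,,,,,
,,,,,,,
,,,,,,,
,,^@,,,
,,@@,,,
,,,,,,,
gen 4: ,,,,,,,
,,,,,,,
,,,,,,,
,,@>,,,
,,@@,,,
,,,,,,,
gen 5: ,,,,,,,
,,,,,,,
,,,^,,,
,,@,,,,
,,@@,,,
,,,,,,,

1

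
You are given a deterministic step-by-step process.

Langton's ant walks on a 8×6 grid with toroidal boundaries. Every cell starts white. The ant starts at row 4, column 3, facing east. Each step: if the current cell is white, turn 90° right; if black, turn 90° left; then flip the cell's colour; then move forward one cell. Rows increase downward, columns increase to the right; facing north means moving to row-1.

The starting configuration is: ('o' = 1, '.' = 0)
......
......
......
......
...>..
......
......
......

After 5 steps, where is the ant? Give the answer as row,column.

3,3

[0] ......
......
......
......
...>..
......
......
......
[1] ......
......
......
......
...o..
...v..
......
......
[2] ......
......
......
......
...o..
..<o..
......
......
[3] ......
......
......
......
..^o..
..oo..
......
......
[4] ......
......
......
......
..o>..
..oo..
......
......
[5] ......
......
......
...^..
..o...
..oo..
......
......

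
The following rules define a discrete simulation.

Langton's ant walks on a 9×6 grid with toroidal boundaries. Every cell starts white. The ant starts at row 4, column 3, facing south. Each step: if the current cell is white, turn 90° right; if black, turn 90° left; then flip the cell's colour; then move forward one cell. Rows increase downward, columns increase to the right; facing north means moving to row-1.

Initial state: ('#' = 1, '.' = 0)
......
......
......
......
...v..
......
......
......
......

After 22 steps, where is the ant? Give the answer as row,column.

3,0

t=0: ......
......
......
......
...v..
......
......
......
......
t=1: ......
......
......
......
..<#..
......
......
......
......
t=2: ......
......
......
..^...
..##..
......
......
......
......
t=3: ......
......
......
..#>..
..##..
......
......
......
......
t=4: ......
......
......
..##..
..#v..
......
......
......
......
t=5: ......
......
......
..##..
..#.>.
......
......
......
......
t=6: ......
......
......
..##..
..#.#.
....v.
......
......
......
t=7: ......
......
......
..##..
..#.#.
...<#.
......
......
......
t=8: ......
......
......
..##..
..#^#.
...##.
......
......
......
t=9: ......
......
......
..##..
..##>.
...##.
......
......
......
t=10: ......
......
......
..##^.
..##..
...##.
......
......
......
t=11: ......
......
......
..###>
..##..
...##.
......
......
......
t=12: ......
......
......
..####
..##.v
...##.
......
......
......
t=13: ......
......
......
..####
..##<#
...##.
......
......
......
t=14: ......
......
......
..##^#
..####
...##.
......
......
......
t=15: ......
......
......
..#<.#
..####
...##.
......
......
......
t=16: ......
......
......
..#..#
..#v##
...##.
......
......
......
t=17: ......
......
......
..#..#
..#.>#
...##.
......
......
......
t=18: ......
......
......
..#.^#
..#..#
...##.
......
......
......
t=19: ......
......
......
..#.#>
..#..#
...##.
......
......
......
t=20: ......
......
.....^
..#.#.
..#..#
...##.
......
......
......
t=21: ......
......
>....#
..#.#.
..#..#
...##.
......
......
......
t=22: ......
......
#....#
v.#.#.
..#..#
...##.
......
......
......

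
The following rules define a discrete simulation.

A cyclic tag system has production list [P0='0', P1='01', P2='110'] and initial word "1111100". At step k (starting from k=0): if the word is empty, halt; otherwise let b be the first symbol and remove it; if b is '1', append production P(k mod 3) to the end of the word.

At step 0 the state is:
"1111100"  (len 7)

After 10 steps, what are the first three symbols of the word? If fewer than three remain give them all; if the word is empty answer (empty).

110

step 0: "1111100"  (len 7)
step 1: "1111000"  (len 7)
step 2: "11100001"  (len 8)
step 3: "1100001110"  (len 10)
step 4: "1000011100"  (len 10)
step 5: "00001110001"  (len 11)
step 6: "0001110001"  (len 10)
step 7: "001110001"  (len 9)
step 8: "01110001"  (len 8)
step 9: "1110001"  (len 7)
step 10: "1100010"  (len 7)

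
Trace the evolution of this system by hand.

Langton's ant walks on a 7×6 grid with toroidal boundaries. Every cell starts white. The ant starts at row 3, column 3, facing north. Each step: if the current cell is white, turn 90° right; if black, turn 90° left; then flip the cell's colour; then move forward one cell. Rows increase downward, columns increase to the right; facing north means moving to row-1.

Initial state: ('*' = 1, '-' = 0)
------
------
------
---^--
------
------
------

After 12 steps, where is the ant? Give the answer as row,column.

0) ------
------
------
---^--
------
------
------
1) ------
------
------
---*>-
------
------
------
2) ------
------
------
---**-
----v-
------
------
3) ------
------
------
---**-
---<*-
------
------
4) ------
------
------
---^*-
---**-
------
------
5) ------
------
------
--<-*-
---**-
------
------
6) ------
------
--^---
--*-*-
---**-
------
------
7) ------
------
--*>--
--*-*-
---**-
------
------
8) ------
------
--**--
--*v*-
---**-
------
------
9) ------
------
--**--
--<**-
---**-
------
------
10) ------
------
--**--
---**-
--v**-
------
------
11) ------
------
--**--
---**-
-<***-
------
------
12) ------
------
--**--
-^-**-
-****-
------
------

3,1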